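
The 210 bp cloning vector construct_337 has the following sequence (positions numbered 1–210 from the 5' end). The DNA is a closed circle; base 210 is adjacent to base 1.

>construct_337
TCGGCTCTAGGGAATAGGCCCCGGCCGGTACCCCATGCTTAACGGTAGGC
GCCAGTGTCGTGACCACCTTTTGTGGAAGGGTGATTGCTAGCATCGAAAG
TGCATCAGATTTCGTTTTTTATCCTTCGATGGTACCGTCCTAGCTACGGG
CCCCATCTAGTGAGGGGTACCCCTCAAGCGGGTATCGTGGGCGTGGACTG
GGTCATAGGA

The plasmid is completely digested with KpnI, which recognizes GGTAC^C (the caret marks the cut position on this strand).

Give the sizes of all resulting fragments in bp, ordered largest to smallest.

104, 71, 35 bp

KpnI sites (GGTACC) start at positions 27, 131, 166.
KpnI cuts after base 5 of each site (before the last base), so after positions 31, 135, 170.
Circular molecule, 3 cuts → 3 fragments:
  32–135 → 104 bp
  136–170 → 35 bp
  171–210 then 1–31 → 40 + 31 = 71 bp
Sorted largest to smallest: 104, 71, 35 bp.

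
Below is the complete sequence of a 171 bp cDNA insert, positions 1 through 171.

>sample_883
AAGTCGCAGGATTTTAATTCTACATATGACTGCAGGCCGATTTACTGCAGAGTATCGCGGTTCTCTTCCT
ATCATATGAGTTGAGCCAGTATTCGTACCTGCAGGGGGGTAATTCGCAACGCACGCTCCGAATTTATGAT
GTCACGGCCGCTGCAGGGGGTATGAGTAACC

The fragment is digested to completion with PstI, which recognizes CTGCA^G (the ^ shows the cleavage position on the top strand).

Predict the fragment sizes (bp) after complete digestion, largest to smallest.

54, 52, 34, 16, 15 bp

PstI sites (CTGCAG) start at positions 30, 45, 99, 151.
PstI cuts after base 5 of each site (before the last base), so after positions 34, 49, 103, 155.
Linear molecule, 4 cuts → 5 fragments:
  1–34 → 34 bp
  35–49 → 15 bp
  50–103 → 54 bp
  104–155 → 52 bp
  156–171 → 16 bp
Sorted largest to smallest: 54, 52, 34, 16, 15 bp.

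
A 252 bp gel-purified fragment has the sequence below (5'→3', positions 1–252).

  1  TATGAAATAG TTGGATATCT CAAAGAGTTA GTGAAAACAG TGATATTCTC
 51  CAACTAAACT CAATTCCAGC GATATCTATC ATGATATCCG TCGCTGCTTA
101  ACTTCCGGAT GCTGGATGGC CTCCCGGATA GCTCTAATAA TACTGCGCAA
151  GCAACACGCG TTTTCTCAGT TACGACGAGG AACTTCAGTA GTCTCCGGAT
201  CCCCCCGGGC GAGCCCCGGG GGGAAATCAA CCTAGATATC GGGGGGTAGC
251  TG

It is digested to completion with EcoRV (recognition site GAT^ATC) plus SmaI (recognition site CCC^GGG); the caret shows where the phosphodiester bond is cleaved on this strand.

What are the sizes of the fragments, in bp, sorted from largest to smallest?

EcoRV sites (GATATC) start at positions 14, 71, 83, 235.
EcoRV cuts after base 3 of each site, so after positions 16, 73, 85, 237.
SmaI sites (CCCGGG) start at positions 204, 215.
SmaI cuts after base 3 of each site, so after positions 206, 217.
Combined cut positions: 16, 73, 85, 206, 217, 237.
Linear molecule, 6 cuts → 7 fragments:
  1–16 → 16 bp
  17–73 → 57 bp
  74–85 → 12 bp
  86–206 → 121 bp
  207–217 → 11 bp
  218–237 → 20 bp
  238–252 → 15 bp
Sorted largest to smallest: 121, 57, 20, 16, 15, 12, 11 bp.

121, 57, 20, 16, 15, 12, 11 bp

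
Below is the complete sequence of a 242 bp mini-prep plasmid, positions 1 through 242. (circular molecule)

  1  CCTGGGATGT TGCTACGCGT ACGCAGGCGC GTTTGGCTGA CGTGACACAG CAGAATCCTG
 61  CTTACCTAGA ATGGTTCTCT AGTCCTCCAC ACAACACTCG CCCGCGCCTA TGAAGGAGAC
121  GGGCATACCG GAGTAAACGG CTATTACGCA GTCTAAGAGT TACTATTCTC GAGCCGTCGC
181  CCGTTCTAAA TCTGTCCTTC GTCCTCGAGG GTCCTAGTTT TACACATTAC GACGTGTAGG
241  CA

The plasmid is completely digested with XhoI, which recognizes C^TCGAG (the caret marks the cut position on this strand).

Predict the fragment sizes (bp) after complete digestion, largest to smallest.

206, 36 bp

XhoI sites (CTCGAG) start at positions 168, 204.
XhoI cuts after the first base of each site, so after positions 168, 204.
Circular molecule, 2 cuts → 2 fragments:
  169–204 → 36 bp
  205–242 then 1–168 → 38 + 168 = 206 bp
Sorted largest to smallest: 206, 36 bp.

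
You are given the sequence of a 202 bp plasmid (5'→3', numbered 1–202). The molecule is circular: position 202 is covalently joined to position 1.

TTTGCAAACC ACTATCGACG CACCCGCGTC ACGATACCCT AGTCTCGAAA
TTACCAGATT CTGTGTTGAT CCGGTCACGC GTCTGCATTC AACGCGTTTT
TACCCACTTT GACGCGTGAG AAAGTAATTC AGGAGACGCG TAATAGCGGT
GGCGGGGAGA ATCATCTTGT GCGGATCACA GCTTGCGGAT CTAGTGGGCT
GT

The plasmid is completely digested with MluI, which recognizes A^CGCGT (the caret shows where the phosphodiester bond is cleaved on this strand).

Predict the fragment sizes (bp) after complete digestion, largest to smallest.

143, 24, 20, 15 bp

MluI sites (ACGCGT) start at positions 77, 92, 112, 136.
MluI cuts after the first base of each site, so after positions 77, 92, 112, 136.
Circular molecule, 4 cuts → 4 fragments:
  78–92 → 15 bp
  93–112 → 20 bp
  113–136 → 24 bp
  137–202 then 1–77 → 66 + 77 = 143 bp
Sorted largest to smallest: 143, 24, 20, 15 bp.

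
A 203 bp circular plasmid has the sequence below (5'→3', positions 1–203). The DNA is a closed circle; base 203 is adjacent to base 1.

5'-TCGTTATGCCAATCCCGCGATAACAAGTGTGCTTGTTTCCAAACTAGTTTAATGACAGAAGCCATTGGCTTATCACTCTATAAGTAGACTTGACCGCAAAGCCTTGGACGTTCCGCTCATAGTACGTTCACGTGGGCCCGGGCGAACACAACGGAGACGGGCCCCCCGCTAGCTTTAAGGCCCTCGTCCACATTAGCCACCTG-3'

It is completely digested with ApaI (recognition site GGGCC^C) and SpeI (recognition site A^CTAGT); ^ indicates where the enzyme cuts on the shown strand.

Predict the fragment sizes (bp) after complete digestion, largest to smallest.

95, 83, 25 bp

ApaI sites (GGGCCC) start at positions 134, 159.
ApaI cuts after base 5 of each site (before the last base), so after positions 138, 163.
The SpeI site (ACTAGT) starts at position 43.
SpeI cuts after the first base of each site, so after position 43.
Combined cut positions: 43, 138, 163.
Circular molecule, 3 cuts → 3 fragments:
  44–138 → 95 bp
  139–163 → 25 bp
  164–203 then 1–43 → 40 + 43 = 83 bp
Sorted largest to smallest: 95, 83, 25 bp.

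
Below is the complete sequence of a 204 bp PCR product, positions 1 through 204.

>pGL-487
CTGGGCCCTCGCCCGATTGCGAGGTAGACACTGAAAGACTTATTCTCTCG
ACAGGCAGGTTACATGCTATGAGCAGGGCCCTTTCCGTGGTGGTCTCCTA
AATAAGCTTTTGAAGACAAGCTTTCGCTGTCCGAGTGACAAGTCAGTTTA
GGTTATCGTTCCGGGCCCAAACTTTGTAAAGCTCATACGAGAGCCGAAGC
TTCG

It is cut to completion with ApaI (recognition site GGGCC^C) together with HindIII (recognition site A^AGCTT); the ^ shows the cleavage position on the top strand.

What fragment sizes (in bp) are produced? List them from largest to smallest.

ApaI sites (GGGCCC) start at positions 3, 76, 163.
ApaI cuts after base 5 of each site (before the last base), so after positions 7, 80, 167.
HindIII sites (AAGCTT) start at positions 104, 118, 197.
HindIII cuts after the first base of each site, so after positions 104, 118, 197.
Combined cut positions: 7, 80, 104, 118, 167, 197.
Linear molecule, 6 cuts → 7 fragments:
  1–7 → 7 bp
  8–80 → 73 bp
  81–104 → 24 bp
  105–118 → 14 bp
  119–167 → 49 bp
  168–197 → 30 bp
  198–204 → 7 bp
Sorted largest to smallest: 73, 49, 30, 24, 14, 7, 7 bp.

73, 49, 30, 24, 14, 7, 7 bp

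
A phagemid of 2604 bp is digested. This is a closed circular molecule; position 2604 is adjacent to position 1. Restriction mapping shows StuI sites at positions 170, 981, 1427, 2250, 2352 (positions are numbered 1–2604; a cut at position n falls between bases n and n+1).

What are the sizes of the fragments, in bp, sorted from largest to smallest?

Circular molecule, 5 cuts → 5 fragments:
  981 − 170 = 811 bp
  1427 − 981 = 446 bp
  2250 − 1427 = 823 bp
  2352 − 2250 = 102 bp
  wrap: 2604 − 2352 + 170 = 422 bp
Sorted largest to smallest: 823, 811, 446, 422, 102 bp.

823, 811, 446, 422, 102 bp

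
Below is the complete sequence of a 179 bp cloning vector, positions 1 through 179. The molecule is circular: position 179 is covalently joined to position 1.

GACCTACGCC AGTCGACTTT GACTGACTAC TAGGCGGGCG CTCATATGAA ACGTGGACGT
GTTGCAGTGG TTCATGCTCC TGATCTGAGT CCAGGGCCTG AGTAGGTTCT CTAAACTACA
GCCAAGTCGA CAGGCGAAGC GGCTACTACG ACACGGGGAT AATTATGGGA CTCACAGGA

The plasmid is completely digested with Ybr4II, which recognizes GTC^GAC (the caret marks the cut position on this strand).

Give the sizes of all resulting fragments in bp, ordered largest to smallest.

Ybr4II sites (GTCGAC) start at positions 12, 126.
Ybr4II cuts after base 3 of each site, so after positions 14, 128.
Circular molecule, 2 cuts → 2 fragments:
  15–128 → 114 bp
  129–179 then 1–14 → 51 + 14 = 65 bp
Sorted largest to smallest: 114, 65 bp.

114, 65 bp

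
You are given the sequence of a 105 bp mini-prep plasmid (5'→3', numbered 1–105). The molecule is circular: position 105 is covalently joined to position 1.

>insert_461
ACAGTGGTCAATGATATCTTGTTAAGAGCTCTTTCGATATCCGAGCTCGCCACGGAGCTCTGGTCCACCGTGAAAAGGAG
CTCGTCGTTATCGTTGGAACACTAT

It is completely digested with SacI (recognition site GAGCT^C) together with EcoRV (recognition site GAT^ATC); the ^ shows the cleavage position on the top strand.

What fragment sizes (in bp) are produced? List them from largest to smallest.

38, 23, 15, 12, 9, 8 bp

SacI sites (GAGCTC) start at positions 26, 43, 55, 78.
SacI cuts after base 5 of each site (before the last base), so after positions 30, 47, 59, 82.
EcoRV sites (GATATC) start at positions 13, 36.
EcoRV cuts after base 3 of each site, so after positions 15, 38.
Combined cut positions: 15, 30, 38, 47, 59, 82.
Circular molecule, 6 cuts → 6 fragments:
  16–30 → 15 bp
  31–38 → 8 bp
  39–47 → 9 bp
  48–59 → 12 bp
  60–82 → 23 bp
  83–105 then 1–15 → 23 + 15 = 38 bp
Sorted largest to smallest: 38, 23, 15, 12, 9, 8 bp.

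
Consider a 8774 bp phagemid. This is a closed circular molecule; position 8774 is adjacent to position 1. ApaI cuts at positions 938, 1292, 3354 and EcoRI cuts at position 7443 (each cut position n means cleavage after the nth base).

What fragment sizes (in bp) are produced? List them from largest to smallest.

4089, 2269, 2062, 354 bp

Combined cut positions (sorted): 938, 1292, 3354, 7443.
Circular molecule, 4 cuts → 4 fragments:
  1292 − 938 = 354 bp
  3354 − 1292 = 2062 bp
  7443 − 3354 = 4089 bp
  wrap: 8774 − 7443 + 938 = 2269 bp
Sorted largest to smallest: 4089, 2269, 2062, 354 bp.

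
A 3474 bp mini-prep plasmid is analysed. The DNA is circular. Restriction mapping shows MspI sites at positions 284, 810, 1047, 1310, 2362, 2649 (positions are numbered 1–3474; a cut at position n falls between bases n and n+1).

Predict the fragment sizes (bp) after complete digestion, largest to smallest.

Circular molecule, 6 cuts → 6 fragments:
  810 − 284 = 526 bp
  1047 − 810 = 237 bp
  1310 − 1047 = 263 bp
  2362 − 1310 = 1052 bp
  2649 − 2362 = 287 bp
  wrap: 3474 − 2649 + 284 = 1109 bp
Sorted largest to smallest: 1109, 1052, 526, 287, 263, 237 bp.

1109, 1052, 526, 287, 263, 237 bp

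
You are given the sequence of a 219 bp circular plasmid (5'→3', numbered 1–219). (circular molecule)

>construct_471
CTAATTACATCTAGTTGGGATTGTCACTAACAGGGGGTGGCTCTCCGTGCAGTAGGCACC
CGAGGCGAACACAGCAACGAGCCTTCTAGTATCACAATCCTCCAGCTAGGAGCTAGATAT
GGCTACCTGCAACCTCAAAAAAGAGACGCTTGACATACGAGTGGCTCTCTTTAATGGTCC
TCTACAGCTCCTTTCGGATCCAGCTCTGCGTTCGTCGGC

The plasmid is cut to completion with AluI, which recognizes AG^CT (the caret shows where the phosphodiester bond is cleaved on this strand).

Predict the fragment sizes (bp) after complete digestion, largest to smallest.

AluI sites (AGCT) start at positions 104, 111, 186, 202.
AluI cuts after base 2 of each site, so after positions 105, 112, 187, 203.
Circular molecule, 4 cuts → 4 fragments:
  106–112 → 7 bp
  113–187 → 75 bp
  188–203 → 16 bp
  204–219 then 1–105 → 16 + 105 = 121 bp
Sorted largest to smallest: 121, 75, 16, 7 bp.

121, 75, 16, 7 bp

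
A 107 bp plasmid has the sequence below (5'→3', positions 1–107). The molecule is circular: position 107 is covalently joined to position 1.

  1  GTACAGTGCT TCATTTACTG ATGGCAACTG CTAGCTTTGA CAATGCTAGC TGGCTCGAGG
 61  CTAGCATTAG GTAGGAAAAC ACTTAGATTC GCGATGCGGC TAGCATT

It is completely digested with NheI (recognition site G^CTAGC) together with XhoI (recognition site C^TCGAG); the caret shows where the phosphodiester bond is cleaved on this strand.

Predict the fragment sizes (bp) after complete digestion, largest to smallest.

39, 38, 15, 9, 6 bp

NheI sites (GCTAGC) start at positions 30, 45, 60, 99.
NheI cuts after the first base of each site, so after positions 30, 45, 60, 99.
The XhoI site (CTCGAG) starts at position 54.
XhoI cuts after the first base of each site, so after position 54.
Combined cut positions: 30, 45, 54, 60, 99.
Circular molecule, 5 cuts → 5 fragments:
  31–45 → 15 bp
  46–54 → 9 bp
  55–60 → 6 bp
  61–99 → 39 bp
  100–107 then 1–30 → 8 + 30 = 38 bp
Sorted largest to smallest: 39, 38, 15, 9, 6 bp.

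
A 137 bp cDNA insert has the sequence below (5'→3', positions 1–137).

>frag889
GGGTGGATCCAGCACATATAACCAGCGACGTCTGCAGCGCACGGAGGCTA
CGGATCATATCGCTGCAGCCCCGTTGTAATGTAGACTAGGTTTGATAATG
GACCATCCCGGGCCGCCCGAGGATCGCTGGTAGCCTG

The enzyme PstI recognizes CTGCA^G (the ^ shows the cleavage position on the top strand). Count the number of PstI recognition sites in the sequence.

2

CTGCAG occurs starting at positions 32, 63.
PstI cuts at 2 sites.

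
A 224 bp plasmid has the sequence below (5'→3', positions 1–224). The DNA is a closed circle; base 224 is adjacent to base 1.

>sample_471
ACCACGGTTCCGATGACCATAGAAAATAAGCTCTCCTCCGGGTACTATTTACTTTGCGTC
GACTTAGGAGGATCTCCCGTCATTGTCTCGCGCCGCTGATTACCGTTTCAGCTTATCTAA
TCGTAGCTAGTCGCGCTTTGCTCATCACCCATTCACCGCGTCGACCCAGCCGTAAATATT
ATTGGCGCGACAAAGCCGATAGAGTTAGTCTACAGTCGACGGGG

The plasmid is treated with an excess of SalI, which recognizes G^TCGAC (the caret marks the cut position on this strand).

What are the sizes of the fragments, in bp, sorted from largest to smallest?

SalI sites (GTCGAC) start at positions 58, 160, 215.
SalI cuts after the first base of each site, so after positions 58, 160, 215.
Circular molecule, 3 cuts → 3 fragments:
  59–160 → 102 bp
  161–215 → 55 bp
  216–224 then 1–58 → 9 + 58 = 67 bp
Sorted largest to smallest: 102, 67, 55 bp.

102, 67, 55 bp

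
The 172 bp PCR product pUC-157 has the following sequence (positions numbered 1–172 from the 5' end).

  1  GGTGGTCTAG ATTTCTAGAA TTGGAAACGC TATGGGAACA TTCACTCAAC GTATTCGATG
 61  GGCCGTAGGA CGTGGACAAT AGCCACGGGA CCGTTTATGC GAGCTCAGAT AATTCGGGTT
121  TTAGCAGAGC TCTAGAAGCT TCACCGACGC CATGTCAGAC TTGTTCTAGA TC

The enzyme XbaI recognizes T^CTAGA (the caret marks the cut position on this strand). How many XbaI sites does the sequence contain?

TCTAGA occurs starting at positions 6, 14, 131, 165.
XbaI cuts at 4 sites.

4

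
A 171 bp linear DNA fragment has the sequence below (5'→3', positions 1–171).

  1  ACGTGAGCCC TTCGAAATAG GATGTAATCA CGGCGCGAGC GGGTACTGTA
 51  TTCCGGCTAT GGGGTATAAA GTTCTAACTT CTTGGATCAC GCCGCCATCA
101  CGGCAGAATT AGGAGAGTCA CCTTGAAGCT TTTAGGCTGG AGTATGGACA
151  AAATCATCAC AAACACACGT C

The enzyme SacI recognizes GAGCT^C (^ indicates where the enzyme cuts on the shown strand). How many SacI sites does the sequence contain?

No occurrence of GAGCTC is present in the sequence.
SacI does not cut: 0 sites.

0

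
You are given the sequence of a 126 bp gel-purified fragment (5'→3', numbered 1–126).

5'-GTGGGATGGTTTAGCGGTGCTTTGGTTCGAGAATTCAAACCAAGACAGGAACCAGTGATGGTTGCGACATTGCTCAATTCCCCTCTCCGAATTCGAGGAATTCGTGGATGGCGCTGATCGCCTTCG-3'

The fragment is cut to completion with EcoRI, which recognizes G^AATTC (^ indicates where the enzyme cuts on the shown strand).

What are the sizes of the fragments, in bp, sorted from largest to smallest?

58, 31, 28, 9 bp

EcoRI sites (GAATTC) start at positions 31, 89, 98.
EcoRI cuts after the first base of each site, so after positions 31, 89, 98.
Linear molecule, 3 cuts → 4 fragments:
  1–31 → 31 bp
  32–89 → 58 bp
  90–98 → 9 bp
  99–126 → 28 bp
Sorted largest to smallest: 58, 31, 28, 9 bp.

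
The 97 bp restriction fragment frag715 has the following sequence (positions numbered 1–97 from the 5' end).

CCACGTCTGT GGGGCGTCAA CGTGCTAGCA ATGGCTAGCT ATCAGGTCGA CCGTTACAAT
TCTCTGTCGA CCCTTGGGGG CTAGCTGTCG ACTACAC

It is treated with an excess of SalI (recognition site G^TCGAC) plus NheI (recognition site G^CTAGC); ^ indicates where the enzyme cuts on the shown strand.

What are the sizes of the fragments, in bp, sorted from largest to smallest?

SalI sites (GTCGAC) start at positions 46, 66, 87.
SalI cuts after the first base of each site, so after positions 46, 66, 87.
NheI sites (GCTAGC) start at positions 24, 34, 80.
NheI cuts after the first base of each site, so after positions 24, 34, 80.
Combined cut positions: 24, 34, 46, 66, 80, 87.
Linear molecule, 6 cuts → 7 fragments:
  1–24 → 24 bp
  25–34 → 10 bp
  35–46 → 12 bp
  47–66 → 20 bp
  67–80 → 14 bp
  81–87 → 7 bp
  88–97 → 10 bp
Sorted largest to smallest: 24, 20, 14, 12, 10, 10, 7 bp.

24, 20, 14, 12, 10, 10, 7 bp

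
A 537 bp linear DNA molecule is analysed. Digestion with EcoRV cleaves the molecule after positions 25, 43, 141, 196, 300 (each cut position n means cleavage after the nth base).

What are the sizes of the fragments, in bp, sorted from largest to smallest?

237, 104, 98, 55, 25, 18 bp

Linear molecule, 5 cuts → 6 fragments:
  25 − 0 = 25 bp
  43 − 25 = 18 bp
  141 − 43 = 98 bp
  196 − 141 = 55 bp
  300 − 196 = 104 bp
  537 − 300 = 237 bp
Sorted largest to smallest: 237, 104, 98, 55, 25, 18 bp.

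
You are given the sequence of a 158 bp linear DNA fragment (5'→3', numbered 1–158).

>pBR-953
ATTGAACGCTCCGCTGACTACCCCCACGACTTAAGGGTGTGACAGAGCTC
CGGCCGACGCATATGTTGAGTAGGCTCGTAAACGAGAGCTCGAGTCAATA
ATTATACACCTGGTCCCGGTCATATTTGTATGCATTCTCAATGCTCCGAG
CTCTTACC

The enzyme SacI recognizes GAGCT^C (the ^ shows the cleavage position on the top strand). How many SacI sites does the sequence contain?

GAGCTC occurs starting at positions 45, 86, 148.
SacI cuts at 3 sites.

3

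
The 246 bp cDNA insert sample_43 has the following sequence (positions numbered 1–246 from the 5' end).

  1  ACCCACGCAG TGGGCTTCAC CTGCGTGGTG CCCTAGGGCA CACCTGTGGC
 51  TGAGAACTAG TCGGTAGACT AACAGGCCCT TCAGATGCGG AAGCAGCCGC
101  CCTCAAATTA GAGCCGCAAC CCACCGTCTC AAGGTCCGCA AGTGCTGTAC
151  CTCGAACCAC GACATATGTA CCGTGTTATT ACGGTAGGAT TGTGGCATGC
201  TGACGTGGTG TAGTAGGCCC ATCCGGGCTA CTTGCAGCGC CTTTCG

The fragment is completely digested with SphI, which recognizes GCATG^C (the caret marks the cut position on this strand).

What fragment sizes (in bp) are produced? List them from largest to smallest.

199, 47 bp

The SphI site (GCATGC) starts at position 195.
SphI cuts after base 5 of each site (before the last base), so after position 199.
Linear molecule, 1 cut → 2 fragments:
  1–199 → 199 bp
  200–246 → 47 bp
Sorted largest to smallest: 199, 47 bp.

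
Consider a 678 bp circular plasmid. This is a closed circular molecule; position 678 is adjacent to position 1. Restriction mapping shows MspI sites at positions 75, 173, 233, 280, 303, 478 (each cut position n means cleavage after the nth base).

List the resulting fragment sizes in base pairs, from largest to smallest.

Circular molecule, 6 cuts → 6 fragments:
  173 − 75 = 98 bp
  233 − 173 = 60 bp
  280 − 233 = 47 bp
  303 − 280 = 23 bp
  478 − 303 = 175 bp
  wrap: 678 − 478 + 75 = 275 bp
Sorted largest to smallest: 275, 175, 98, 60, 47, 23 bp.

275, 175, 98, 60, 47, 23 bp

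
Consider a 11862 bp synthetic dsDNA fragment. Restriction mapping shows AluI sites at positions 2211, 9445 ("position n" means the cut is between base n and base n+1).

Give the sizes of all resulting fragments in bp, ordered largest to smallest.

Linear molecule, 2 cuts → 3 fragments:
  2211 − 0 = 2211 bp
  9445 − 2211 = 7234 bp
  11862 − 9445 = 2417 bp
Sorted largest to smallest: 7234, 2417, 2211 bp.

7234, 2417, 2211 bp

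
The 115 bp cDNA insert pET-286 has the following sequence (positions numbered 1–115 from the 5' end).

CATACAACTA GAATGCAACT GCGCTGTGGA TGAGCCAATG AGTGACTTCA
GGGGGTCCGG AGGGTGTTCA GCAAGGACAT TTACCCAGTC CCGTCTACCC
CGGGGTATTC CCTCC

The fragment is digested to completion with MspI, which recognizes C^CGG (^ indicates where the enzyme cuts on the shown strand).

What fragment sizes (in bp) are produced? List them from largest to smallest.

57, 43, 15 bp

MspI sites (CCGG) start at positions 57, 100.
MspI cuts after the first base of each site, so after positions 57, 100.
Linear molecule, 2 cuts → 3 fragments:
  1–57 → 57 bp
  58–100 → 43 bp
  101–115 → 15 bp
Sorted largest to smallest: 57, 43, 15 bp.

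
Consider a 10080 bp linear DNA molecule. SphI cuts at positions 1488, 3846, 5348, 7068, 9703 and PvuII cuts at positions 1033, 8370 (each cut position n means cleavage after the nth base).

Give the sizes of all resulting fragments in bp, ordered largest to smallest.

Combined cut positions (sorted): 1033, 1488, 3846, 5348, 7068, 8370, 9703.
Linear molecule, 7 cuts → 8 fragments:
  1033 − 0 = 1033 bp
  1488 − 1033 = 455 bp
  3846 − 1488 = 2358 bp
  5348 − 3846 = 1502 bp
  7068 − 5348 = 1720 bp
  8370 − 7068 = 1302 bp
  9703 − 8370 = 1333 bp
  10080 − 9703 = 377 bp
Sorted largest to smallest: 2358, 1720, 1502, 1333, 1302, 1033, 455, 377 bp.

2358, 1720, 1502, 1333, 1302, 1033, 455, 377 bp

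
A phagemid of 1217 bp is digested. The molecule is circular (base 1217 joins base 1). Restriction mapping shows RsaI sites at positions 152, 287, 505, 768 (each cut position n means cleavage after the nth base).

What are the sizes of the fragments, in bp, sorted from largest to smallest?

Circular molecule, 4 cuts → 4 fragments:
  287 − 152 = 135 bp
  505 − 287 = 218 bp
  768 − 505 = 263 bp
  wrap: 1217 − 768 + 152 = 601 bp
Sorted largest to smallest: 601, 263, 218, 135 bp.

601, 263, 218, 135 bp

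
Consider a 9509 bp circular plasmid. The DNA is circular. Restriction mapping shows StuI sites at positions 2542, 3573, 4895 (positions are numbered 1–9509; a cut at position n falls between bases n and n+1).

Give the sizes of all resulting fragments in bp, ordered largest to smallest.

Circular molecule, 3 cuts → 3 fragments:
  3573 − 2542 = 1031 bp
  4895 − 3573 = 1322 bp
  wrap: 9509 − 4895 + 2542 = 7156 bp
Sorted largest to smallest: 7156, 1322, 1031 bp.

7156, 1322, 1031 bp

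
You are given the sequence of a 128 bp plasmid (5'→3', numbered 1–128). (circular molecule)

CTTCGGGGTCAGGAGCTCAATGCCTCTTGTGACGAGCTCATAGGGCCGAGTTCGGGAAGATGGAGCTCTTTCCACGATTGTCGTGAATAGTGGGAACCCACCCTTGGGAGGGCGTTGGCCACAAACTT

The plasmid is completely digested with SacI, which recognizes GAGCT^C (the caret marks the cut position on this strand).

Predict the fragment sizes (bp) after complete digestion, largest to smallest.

78, 29, 21 bp

SacI sites (GAGCTC) start at positions 13, 34, 63.
SacI cuts after base 5 of each site (before the last base), so after positions 17, 38, 67.
Circular molecule, 3 cuts → 3 fragments:
  18–38 → 21 bp
  39–67 → 29 bp
  68–128 then 1–17 → 61 + 17 = 78 bp
Sorted largest to smallest: 78, 29, 21 bp.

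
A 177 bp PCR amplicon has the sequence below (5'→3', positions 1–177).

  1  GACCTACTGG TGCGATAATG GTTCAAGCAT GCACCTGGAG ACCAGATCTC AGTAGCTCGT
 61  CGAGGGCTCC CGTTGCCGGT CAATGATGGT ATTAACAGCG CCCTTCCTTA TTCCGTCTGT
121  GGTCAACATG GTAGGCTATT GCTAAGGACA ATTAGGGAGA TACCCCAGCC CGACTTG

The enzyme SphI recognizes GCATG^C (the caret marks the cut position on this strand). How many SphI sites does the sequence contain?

1

GCATGC occurs starting at position 27.
SphI cuts at 1 site.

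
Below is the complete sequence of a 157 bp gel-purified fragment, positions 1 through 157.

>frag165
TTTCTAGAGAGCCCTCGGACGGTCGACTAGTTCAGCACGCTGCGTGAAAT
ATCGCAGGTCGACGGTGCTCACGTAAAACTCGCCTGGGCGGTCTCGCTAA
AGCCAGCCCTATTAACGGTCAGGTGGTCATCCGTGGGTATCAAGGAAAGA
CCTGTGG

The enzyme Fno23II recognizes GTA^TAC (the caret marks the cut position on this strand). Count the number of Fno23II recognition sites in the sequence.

0

No occurrence of GTATAC is present in the sequence.
Fno23II does not cut: 0 sites.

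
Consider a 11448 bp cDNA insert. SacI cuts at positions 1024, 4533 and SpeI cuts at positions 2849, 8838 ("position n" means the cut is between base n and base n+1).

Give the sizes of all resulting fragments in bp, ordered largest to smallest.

Combined cut positions (sorted): 1024, 2849, 4533, 8838.
Linear molecule, 4 cuts → 5 fragments:
  1024 − 0 = 1024 bp
  2849 − 1024 = 1825 bp
  4533 − 2849 = 1684 bp
  8838 − 4533 = 4305 bp
  11448 − 8838 = 2610 bp
Sorted largest to smallest: 4305, 2610, 1825, 1684, 1024 bp.

4305, 2610, 1825, 1684, 1024 bp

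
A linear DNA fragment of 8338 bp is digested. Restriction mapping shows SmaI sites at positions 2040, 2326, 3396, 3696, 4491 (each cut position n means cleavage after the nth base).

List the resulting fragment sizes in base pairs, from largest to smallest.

3847, 2040, 1070, 795, 300, 286 bp

Linear molecule, 5 cuts → 6 fragments:
  2040 − 0 = 2040 bp
  2326 − 2040 = 286 bp
  3396 − 2326 = 1070 bp
  3696 − 3396 = 300 bp
  4491 − 3696 = 795 bp
  8338 − 4491 = 3847 bp
Sorted largest to smallest: 3847, 2040, 1070, 795, 300, 286 bp.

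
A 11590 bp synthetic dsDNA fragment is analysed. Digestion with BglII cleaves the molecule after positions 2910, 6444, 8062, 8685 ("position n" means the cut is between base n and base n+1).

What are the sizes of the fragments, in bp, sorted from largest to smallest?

3534, 2910, 2905, 1618, 623 bp

Linear molecule, 4 cuts → 5 fragments:
  2910 − 0 = 2910 bp
  6444 − 2910 = 3534 bp
  8062 − 6444 = 1618 bp
  8685 − 8062 = 623 bp
  11590 − 8685 = 2905 bp
Sorted largest to smallest: 3534, 2910, 2905, 1618, 623 bp.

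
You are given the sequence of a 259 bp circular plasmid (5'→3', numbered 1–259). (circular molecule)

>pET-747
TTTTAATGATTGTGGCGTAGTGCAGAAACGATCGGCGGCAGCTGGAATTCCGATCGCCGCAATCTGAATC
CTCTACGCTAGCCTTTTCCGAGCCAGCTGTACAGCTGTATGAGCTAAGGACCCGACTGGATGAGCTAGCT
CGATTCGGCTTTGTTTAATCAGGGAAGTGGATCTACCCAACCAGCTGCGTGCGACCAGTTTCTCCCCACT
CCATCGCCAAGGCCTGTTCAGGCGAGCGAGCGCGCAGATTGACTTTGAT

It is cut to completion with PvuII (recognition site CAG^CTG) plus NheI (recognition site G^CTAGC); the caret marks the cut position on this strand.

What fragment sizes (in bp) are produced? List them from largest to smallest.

PvuII sites (CAGCTG) start at positions 39, 94, 102, 182.
PvuII cuts after base 3 of each site, so after positions 41, 96, 104, 184.
NheI sites (GCTAGC) start at positions 77, 134.
NheI cuts after the first base of each site, so after positions 77, 134.
Combined cut positions: 41, 77, 96, 104, 134, 184.
Circular molecule, 6 cuts → 6 fragments:
  42–77 → 36 bp
  78–96 → 19 bp
  97–104 → 8 bp
  105–134 → 30 bp
  135–184 → 50 bp
  185–259 then 1–41 → 75 + 41 = 116 bp
Sorted largest to smallest: 116, 50, 36, 30, 19, 8 bp.

116, 50, 36, 30, 19, 8 bp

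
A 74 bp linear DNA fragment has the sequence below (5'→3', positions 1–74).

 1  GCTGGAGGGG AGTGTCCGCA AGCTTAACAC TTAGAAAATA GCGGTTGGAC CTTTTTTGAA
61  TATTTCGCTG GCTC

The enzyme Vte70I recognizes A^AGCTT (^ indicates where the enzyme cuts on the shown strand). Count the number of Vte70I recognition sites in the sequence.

AAGCTT occurs starting at position 20.
Vte70I cuts at 1 site.

1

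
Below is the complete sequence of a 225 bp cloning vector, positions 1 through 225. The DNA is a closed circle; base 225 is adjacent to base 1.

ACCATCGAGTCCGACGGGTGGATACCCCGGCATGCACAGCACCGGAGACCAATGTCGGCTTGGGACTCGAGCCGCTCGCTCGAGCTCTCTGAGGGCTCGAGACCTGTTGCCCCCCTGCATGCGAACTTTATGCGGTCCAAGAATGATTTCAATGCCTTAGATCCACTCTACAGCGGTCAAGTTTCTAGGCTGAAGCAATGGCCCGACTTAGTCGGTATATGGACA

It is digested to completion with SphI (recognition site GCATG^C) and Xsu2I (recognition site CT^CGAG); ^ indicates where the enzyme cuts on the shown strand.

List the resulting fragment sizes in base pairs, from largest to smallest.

SphI sites (GCATGC) start at positions 30, 117.
SphI cuts after base 5 of each site (before the last base), so after positions 34, 121.
Xsu2I sites (CTCGAG) start at positions 66, 79, 96.
Xsu2I cuts after base 2 of each site, so after positions 67, 80, 97.
Combined cut positions: 34, 67, 80, 97, 121.
Circular molecule, 5 cuts → 5 fragments:
  35–67 → 33 bp
  68–80 → 13 bp
  81–97 → 17 bp
  98–121 → 24 bp
  122–225 then 1–34 → 104 + 34 = 138 bp
Sorted largest to smallest: 138, 33, 24, 17, 13 bp.

138, 33, 24, 17, 13 bp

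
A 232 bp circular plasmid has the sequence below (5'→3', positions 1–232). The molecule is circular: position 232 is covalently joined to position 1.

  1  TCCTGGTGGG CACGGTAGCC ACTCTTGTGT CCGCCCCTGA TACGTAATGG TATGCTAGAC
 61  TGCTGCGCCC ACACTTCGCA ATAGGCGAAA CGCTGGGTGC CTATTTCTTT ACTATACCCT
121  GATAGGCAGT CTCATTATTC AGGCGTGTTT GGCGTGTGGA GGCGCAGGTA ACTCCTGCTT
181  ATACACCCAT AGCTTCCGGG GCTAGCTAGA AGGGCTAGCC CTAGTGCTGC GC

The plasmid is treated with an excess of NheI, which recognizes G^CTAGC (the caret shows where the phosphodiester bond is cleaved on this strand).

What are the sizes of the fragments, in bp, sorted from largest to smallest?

219, 13 bp

NheI sites (GCTAGC) start at positions 201, 214.
NheI cuts after the first base of each site, so after positions 201, 214.
Circular molecule, 2 cuts → 2 fragments:
  202–214 → 13 bp
  215–232 then 1–201 → 18 + 201 = 219 bp
Sorted largest to smallest: 219, 13 bp.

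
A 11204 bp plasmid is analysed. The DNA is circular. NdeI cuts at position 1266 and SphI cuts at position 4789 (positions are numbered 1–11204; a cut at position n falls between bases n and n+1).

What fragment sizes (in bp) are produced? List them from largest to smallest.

Combined cut positions (sorted): 1266, 4789.
Circular molecule, 2 cuts → 2 fragments:
  4789 − 1266 = 3523 bp
  wrap: 11204 − 4789 + 1266 = 7681 bp
Sorted largest to smallest: 7681, 3523 bp.

7681, 3523 bp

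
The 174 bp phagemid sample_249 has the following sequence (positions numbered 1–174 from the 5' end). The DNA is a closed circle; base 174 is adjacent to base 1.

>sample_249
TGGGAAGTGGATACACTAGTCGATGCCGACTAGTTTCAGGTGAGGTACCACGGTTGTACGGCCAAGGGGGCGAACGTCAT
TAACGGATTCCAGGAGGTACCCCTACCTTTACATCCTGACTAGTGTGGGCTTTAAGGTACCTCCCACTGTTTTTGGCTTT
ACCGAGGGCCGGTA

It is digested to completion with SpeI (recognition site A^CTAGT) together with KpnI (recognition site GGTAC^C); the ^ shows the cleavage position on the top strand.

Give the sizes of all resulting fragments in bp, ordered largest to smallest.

52, 49, 21, 19, 19, 14 bp

SpeI sites (ACTAGT) start at positions 15, 29, 119.
SpeI cuts after the first base of each site, so after positions 15, 29, 119.
KpnI sites (GGTACC) start at positions 44, 96, 136.
KpnI cuts after base 5 of each site (before the last base), so after positions 48, 100, 140.
Combined cut positions: 15, 29, 48, 100, 119, 140.
Circular molecule, 6 cuts → 6 fragments:
  16–29 → 14 bp
  30–48 → 19 bp
  49–100 → 52 bp
  101–119 → 19 bp
  120–140 → 21 bp
  141–174 then 1–15 → 34 + 15 = 49 bp
Sorted largest to smallest: 52, 49, 21, 19, 19, 14 bp.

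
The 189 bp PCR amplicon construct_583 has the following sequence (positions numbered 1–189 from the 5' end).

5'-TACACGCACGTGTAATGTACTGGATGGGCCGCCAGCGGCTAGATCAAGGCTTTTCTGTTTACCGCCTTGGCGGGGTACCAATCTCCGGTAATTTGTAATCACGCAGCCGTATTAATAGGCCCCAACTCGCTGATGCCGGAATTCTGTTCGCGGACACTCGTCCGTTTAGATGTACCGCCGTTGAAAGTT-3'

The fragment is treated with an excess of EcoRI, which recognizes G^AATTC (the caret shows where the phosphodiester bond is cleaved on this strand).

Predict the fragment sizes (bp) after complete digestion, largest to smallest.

139, 50 bp

The EcoRI site (GAATTC) starts at position 139.
EcoRI cuts after the first base of each site, so after position 139.
Linear molecule, 1 cut → 2 fragments:
  1–139 → 139 bp
  140–189 → 50 bp
Sorted largest to smallest: 139, 50 bp.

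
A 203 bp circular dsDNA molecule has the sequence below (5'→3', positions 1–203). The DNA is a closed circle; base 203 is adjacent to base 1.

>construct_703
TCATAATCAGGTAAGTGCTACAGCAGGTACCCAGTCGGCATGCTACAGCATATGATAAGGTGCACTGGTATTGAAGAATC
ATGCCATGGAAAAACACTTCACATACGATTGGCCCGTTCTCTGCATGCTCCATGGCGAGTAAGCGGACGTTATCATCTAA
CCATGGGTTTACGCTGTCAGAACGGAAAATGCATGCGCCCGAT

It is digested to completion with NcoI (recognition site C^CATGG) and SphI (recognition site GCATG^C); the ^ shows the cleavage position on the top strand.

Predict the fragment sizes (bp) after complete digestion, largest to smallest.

50, 43, 42, 34, 31, 3 bp

NcoI sites (CCATGG) start at positions 84, 130, 161.
NcoI cuts after the first base of each site, so after positions 84, 130, 161.
SphI sites (GCATGC) start at positions 38, 123, 191.
SphI cuts after base 5 of each site (before the last base), so after positions 42, 127, 195.
Combined cut positions: 42, 84, 127, 130, 161, 195.
Circular molecule, 6 cuts → 6 fragments:
  43–84 → 42 bp
  85–127 → 43 bp
  128–130 → 3 bp
  131–161 → 31 bp
  162–195 → 34 bp
  196–203 then 1–42 → 8 + 42 = 50 bp
Sorted largest to smallest: 50, 43, 42, 34, 31, 3 bp.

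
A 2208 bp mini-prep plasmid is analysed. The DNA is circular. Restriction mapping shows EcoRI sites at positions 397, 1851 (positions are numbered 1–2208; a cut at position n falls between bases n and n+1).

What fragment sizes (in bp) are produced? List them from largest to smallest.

Circular molecule, 2 cuts → 2 fragments:
  1851 − 397 = 1454 bp
  wrap: 2208 − 1851 + 397 = 754 bp
Sorted largest to smallest: 1454, 754 bp.

1454, 754 bp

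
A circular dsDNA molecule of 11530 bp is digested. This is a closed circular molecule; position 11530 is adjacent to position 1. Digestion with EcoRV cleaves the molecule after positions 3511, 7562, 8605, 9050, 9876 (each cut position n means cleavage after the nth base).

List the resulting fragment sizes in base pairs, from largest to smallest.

Circular molecule, 5 cuts → 5 fragments:
  7562 − 3511 = 4051 bp
  8605 − 7562 = 1043 bp
  9050 − 8605 = 445 bp
  9876 − 9050 = 826 bp
  wrap: 11530 − 9876 + 3511 = 5165 bp
Sorted largest to smallest: 5165, 4051, 1043, 826, 445 bp.

5165, 4051, 1043, 826, 445 bp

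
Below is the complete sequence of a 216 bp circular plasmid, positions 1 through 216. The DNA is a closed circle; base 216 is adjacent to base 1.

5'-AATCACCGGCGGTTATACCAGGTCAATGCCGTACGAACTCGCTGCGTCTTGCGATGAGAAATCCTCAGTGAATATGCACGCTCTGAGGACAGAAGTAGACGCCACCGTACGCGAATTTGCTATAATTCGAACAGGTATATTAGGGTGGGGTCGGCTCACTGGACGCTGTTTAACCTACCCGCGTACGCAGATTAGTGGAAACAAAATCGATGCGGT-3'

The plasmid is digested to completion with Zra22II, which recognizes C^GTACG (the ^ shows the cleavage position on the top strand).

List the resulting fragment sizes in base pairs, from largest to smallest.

Zra22II sites (CGTACG) start at positions 30, 106, 182.
Zra22II cuts after the first base of each site, so after positions 30, 106, 182.
Circular molecule, 3 cuts → 3 fragments:
  31–106 → 76 bp
  107–182 → 76 bp
  183–216 then 1–30 → 34 + 30 = 64 bp
Sorted largest to smallest: 76, 76, 64 bp.

76, 76, 64 bp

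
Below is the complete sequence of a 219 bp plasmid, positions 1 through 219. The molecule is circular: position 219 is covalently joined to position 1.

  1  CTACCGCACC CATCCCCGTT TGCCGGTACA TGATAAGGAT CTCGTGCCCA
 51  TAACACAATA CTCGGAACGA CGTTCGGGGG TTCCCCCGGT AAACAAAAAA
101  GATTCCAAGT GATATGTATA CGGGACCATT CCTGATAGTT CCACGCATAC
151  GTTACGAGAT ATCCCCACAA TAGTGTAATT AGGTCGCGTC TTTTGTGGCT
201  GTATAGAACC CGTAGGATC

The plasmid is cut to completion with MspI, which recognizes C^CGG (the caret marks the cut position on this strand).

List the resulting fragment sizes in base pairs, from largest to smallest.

MspI sites (CCGG) start at positions 23, 86.
MspI cuts after the first base of each site, so after positions 23, 86.
Circular molecule, 2 cuts → 2 fragments:
  24–86 → 63 bp
  87–219 then 1–23 → 133 + 23 = 156 bp
Sorted largest to smallest: 156, 63 bp.

156, 63 bp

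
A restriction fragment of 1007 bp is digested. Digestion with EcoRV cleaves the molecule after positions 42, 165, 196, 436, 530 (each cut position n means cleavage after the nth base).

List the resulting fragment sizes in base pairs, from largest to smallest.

Linear molecule, 5 cuts → 6 fragments:
  42 − 0 = 42 bp
  165 − 42 = 123 bp
  196 − 165 = 31 bp
  436 − 196 = 240 bp
  530 − 436 = 94 bp
  1007 − 530 = 477 bp
Sorted largest to smallest: 477, 240, 123, 94, 42, 31 bp.

477, 240, 123, 94, 42, 31 bp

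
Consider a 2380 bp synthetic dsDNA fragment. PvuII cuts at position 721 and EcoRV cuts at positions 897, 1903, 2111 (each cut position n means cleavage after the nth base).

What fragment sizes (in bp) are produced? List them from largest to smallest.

Combined cut positions (sorted): 721, 897, 1903, 2111.
Linear molecule, 4 cuts → 5 fragments:
  721 − 0 = 721 bp
  897 − 721 = 176 bp
  1903 − 897 = 1006 bp
  2111 − 1903 = 208 bp
  2380 − 2111 = 269 bp
Sorted largest to smallest: 1006, 721, 269, 208, 176 bp.

1006, 721, 269, 208, 176 bp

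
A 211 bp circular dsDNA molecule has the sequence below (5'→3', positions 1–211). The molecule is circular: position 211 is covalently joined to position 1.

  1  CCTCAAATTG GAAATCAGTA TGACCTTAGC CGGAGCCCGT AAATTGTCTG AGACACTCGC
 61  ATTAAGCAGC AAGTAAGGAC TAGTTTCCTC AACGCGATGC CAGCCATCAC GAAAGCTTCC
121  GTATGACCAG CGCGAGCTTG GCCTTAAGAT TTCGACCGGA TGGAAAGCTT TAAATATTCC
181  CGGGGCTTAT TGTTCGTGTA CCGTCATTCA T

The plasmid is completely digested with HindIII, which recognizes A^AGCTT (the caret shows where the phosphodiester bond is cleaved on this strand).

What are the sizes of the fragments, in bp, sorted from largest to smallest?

HindIII sites (AAGCTT) start at positions 113, 165.
HindIII cuts after the first base of each site, so after positions 113, 165.
Circular molecule, 2 cuts → 2 fragments:
  114–165 → 52 bp
  166–211 then 1–113 → 46 + 113 = 159 bp
Sorted largest to smallest: 159, 52 bp.

159, 52 bp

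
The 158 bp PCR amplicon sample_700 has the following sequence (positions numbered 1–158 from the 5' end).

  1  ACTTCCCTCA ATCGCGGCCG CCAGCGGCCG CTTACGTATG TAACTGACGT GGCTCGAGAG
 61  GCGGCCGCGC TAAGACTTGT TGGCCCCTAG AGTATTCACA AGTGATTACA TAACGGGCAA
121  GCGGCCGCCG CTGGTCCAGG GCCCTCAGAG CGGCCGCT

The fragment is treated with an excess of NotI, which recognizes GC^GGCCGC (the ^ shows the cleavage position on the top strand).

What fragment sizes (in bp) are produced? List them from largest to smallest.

60, 37, 29, 15, 10, 7 bp

NotI sites (GCGGCCGC) start at positions 14, 24, 61, 121, 150.
NotI cuts after base 2 of each site, so after positions 15, 25, 62, 122, 151.
Linear molecule, 5 cuts → 6 fragments:
  1–15 → 15 bp
  16–25 → 10 bp
  26–62 → 37 bp
  63–122 → 60 bp
  123–151 → 29 bp
  152–158 → 7 bp
Sorted largest to smallest: 60, 37, 29, 15, 10, 7 bp.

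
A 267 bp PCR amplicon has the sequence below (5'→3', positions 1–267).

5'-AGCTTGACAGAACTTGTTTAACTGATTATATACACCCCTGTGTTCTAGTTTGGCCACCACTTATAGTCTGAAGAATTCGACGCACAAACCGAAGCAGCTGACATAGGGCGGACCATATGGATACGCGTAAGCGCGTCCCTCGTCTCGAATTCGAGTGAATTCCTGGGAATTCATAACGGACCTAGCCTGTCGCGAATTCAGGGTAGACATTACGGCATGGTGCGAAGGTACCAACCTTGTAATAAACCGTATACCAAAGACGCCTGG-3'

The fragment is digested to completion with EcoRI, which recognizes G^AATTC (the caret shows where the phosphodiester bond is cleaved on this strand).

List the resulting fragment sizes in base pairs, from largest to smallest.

EcoRI sites (GAATTC) start at positions 73, 147, 157, 167, 194.
EcoRI cuts after the first base of each site, so after positions 73, 147, 157, 167, 194.
Linear molecule, 5 cuts → 6 fragments:
  1–73 → 73 bp
  74–147 → 74 bp
  148–157 → 10 bp
  158–167 → 10 bp
  168–194 → 27 bp
  195–267 → 73 bp
Sorted largest to smallest: 74, 73, 73, 27, 10, 10 bp.

74, 73, 73, 27, 10, 10 bp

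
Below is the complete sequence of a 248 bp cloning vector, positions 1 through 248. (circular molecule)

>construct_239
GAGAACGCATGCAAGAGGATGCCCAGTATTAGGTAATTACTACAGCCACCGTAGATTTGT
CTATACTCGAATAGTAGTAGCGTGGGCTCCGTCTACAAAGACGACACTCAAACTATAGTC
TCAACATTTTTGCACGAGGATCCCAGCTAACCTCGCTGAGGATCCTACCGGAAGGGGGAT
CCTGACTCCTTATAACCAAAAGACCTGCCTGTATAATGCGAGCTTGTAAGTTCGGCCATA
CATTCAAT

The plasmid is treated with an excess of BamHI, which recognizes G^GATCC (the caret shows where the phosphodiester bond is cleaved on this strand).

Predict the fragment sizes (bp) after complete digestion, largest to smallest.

BamHI sites (GGATCC) start at positions 138, 160, 177.
BamHI cuts after the first base of each site, so after positions 138, 160, 177.
Circular molecule, 3 cuts → 3 fragments:
  139–160 → 22 bp
  161–177 → 17 bp
  178–248 then 1–138 → 71 + 138 = 209 bp
Sorted largest to smallest: 209, 22, 17 bp.

209, 22, 17 bp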